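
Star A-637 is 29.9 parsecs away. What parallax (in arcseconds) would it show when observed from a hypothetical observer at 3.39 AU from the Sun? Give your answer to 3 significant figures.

0.113 arcsec

p (arcsec) = B (AU) / d (pc).
p = 3.39 / 29.9 = 0.11338 arcsec.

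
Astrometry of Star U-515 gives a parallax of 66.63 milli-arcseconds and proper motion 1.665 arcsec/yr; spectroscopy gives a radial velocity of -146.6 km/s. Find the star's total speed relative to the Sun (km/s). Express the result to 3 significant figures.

188 km/s

d = 1/p = 1/0.06663″ = 15.008 pc.
v_t = 4.740 μ d = 4.740 × 1.665 × 15.008 = 118.44 km/s.
v = √(v_r² + v_t²) = √((-146.6)² + 118.44²) = √35519.6 = 188.47 km/s.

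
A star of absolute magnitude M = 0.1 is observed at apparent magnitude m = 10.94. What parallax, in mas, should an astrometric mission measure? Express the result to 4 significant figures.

m − M = 10.94 − 0.1 = 10.84.
d = 10^((m−M)/5 + 1) = 10^3.168 = 1472.3 pc.
p = 1/d = 1/1472.3 = 0.00067921 arcsec = 0.67921 mas.

0.6792 mas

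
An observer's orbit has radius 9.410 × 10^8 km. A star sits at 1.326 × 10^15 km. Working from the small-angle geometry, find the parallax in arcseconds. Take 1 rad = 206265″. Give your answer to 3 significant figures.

θ ≈ B/d = (9.410 × 10^8) / (1.326 × 10^15) = 7.0965 × 10^-7 rad.
In arcseconds: 7.0965 × 10^-7 × 206265 = 0.14638″.

0.146 arcsec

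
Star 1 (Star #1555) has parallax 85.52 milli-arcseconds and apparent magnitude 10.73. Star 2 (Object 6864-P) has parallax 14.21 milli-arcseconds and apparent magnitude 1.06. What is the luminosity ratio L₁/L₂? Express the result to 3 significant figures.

d₁ = 1/p₁ = 1/0.08552″ = 11.693 pc; d₂ = 1/p₂ = 1/0.01421″ = 70.373 pc.
M₁ = m₁ − 5 log₁₀ d₁ + 5 = 10.73 − 5.3396 + 5 = 10.3904.
M₂ = 1.06 − 9.2370 + 5 = -3.1770.
L₁/L₂ = 10^(0.4(M₂ − M₁)) = 10^(0.4 × (-13.5674)) = 10^(-5.42696) = 0.0000037415.

L₁/L₂ = 3.74 × 10^-6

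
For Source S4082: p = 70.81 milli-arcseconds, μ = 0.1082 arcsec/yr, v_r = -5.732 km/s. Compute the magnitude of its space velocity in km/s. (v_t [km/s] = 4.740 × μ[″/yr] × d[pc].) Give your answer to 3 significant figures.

9.24 km/s

d = 1/p = 1/0.07081″ = 14.122 pc.
v_t = 4.740 μ d = 4.740 × 0.1082 × 14.122 = 7.2427 km/s.
v = √(v_r² + v_t²) = √((-5.732)² + 7.2427²) = √85.3125 = 9.2365 km/s.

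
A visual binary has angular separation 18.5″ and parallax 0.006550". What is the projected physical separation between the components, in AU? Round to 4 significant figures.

d = 1/p = 1/0.006550″ = 152.67 pc.
At distance d (pc), an angle of θ arcsec spans θ·d AU: s = 18.5 × 152.67 = 2824.4 AU.

2824 AU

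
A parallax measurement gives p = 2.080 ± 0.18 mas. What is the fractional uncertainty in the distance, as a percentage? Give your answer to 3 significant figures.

8.65%

For d = 1/p, |σ_d/d| = |σ_p/p|.
σ_p/p = 0.18 / 2.080 = 0.086538 = 8.6538%.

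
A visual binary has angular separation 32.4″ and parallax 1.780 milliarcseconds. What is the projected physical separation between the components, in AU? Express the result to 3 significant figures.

d = 1/p = 1/0.001780″ = 561.8 pc.
At distance d (pc), an angle of θ arcsec spans θ·d AU: s = 32.4 × 561.8 = 18202 AU.

18200 AU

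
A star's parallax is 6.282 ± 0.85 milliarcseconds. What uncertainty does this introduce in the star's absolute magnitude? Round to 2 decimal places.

σ_M = 0.29 mag

M = m − 5 log₁₀ d + 5 = m + 5 log₁₀ p + 5, so ∂M/∂p = 5/(p ln 10).
σ_M = (5/ln 10) · (σ_p/p) = 2.1715 × 0.85/6.282 = 2.1715 × 0.13531 = 0.29383.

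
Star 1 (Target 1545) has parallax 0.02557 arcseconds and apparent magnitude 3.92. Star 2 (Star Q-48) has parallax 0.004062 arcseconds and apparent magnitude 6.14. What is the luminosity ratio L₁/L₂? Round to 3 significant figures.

d₁ = 1/p₁ = 1/0.02557″ = 39.108 pc; d₂ = 1/p₂ = 1/0.004062″ = 246.18 pc.
M₁ = m₁ − 5 log₁₀ d₁ + 5 = 3.92 − 7.9613 + 5 = 0.9587.
M₂ = 6.14 − 11.9563 + 5 = -0.8163.
L₁/L₂ = 10^(0.4(M₂ − M₁)) = 10^(0.4 × (-1.7750)) = 10^(-0.71000) = 0.19498.

L₁/L₂ = 0.195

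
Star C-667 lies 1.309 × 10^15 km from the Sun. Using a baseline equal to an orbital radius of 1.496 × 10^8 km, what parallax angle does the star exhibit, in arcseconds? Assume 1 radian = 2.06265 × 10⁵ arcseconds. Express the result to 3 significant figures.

θ ≈ B/d = (1.496 × 10^8) / (1.309 × 10^15) = 1.1429 × 10^-7 rad.
In arcseconds: 1.1429 × 10^-7 × 206265 = 0.023574″.

0.0236 arcsec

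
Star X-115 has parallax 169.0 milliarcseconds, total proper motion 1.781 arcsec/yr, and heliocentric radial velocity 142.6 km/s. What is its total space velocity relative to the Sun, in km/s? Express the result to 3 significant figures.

d = 1/p = 1/0.1690″ = 5.9172 pc.
v_t = 4.740 μ d = 4.740 × 1.781 × 5.9172 = 49.953 km/s.
v = √(v_r² + v_t²) = √(142.6² + 49.953²) = √22830.1 = 151.1 km/s.

151 km/s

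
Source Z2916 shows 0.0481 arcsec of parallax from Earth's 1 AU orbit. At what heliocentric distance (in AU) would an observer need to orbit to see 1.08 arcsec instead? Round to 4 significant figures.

22.45 AU

Parallax scales linearly with baseline: p ∝ B, so B = p_target / p_Earth × 1 AU.
B = 1.08 / 0.0481 = 22.453 AU.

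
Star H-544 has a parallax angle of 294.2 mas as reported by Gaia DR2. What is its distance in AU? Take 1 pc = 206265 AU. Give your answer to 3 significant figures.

701000 AU

p = 294.2 mas = 0.2942 arcsec.
d = 1/p = 1/0.2942 = 3.399 pc.
In AU: 3.399 × 206265 = 7.0109 × 10^5 AU.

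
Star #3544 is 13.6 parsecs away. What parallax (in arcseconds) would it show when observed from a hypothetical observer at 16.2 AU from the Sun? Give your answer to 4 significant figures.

p (arcsec) = B (AU) / d (pc).
p = 16.2 / 13.6 = 1.1912 arcsec.

1.191 arcsec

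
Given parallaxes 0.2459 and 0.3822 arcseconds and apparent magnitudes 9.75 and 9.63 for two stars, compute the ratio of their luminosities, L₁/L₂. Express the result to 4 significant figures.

L₁/L₂ = 2.163

d₁ = 1/p₁ = 1/0.2459″ = 4.0667 pc; d₂ = 1/p₂ = 1/0.3822″ = 2.6164 pc.
M₁ = m₁ − 5 log₁₀ d₁ + 5 = 9.75 − 3.0462 + 5 = 11.7038.
M₂ = 9.63 − 2.0885 + 5 = 12.5415.
L₁/L₂ = 10^(0.4(M₂ − M₁)) = 10^(0.4 × 0.8377) = 10^0.33508 = 2.1631.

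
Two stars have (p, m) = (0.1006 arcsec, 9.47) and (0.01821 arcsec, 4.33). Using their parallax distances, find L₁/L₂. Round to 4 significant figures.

d₁ = 1/p₁ = 1/0.1006″ = 9.9404 pc; d₂ = 1/p₂ = 1/0.01821″ = 54.915 pc.
M₁ = m₁ − 5 log₁₀ d₁ + 5 = 9.47 − 4.9870 + 5 = 9.4830.
M₂ = 4.33 − 8.6985 + 5 = 0.6315.
L₁/L₂ = 10^(0.4(M₂ − M₁)) = 10^(0.4 × (-8.8515)) = 10^(-3.54060) = 0.000288.

L₁/L₂ = 0.0002880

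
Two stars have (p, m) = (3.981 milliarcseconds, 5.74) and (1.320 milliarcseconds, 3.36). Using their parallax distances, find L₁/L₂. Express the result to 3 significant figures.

L₁/L₂ = 0.0123

d₁ = 1/p₁ = 1/0.003981″ = 251.19 pc; d₂ = 1/p₂ = 1/0.001320″ = 757.58 pc.
M₁ = m₁ − 5 log₁₀ d₁ + 5 = 5.74 − 12.0000 + 5 = -1.2600.
M₂ = 3.36 − 14.3971 + 5 = -6.0371.
L₁/L₂ = 10^(0.4(M₂ − M₁)) = 10^(0.4 × (-4.7771)) = 10^(-1.91084) = 0.012279.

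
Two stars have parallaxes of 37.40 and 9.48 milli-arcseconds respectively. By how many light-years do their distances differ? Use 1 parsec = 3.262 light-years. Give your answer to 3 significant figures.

257 ly

d_A = 1/0.03740″ = 26.738 pc; d_B = 1/0.009480″ = 105.49 pc.
|d_B − d_A| = |105.49 − 26.738| = 78.752 pc = 78.752 × 3.262 ly = 256.89 ly.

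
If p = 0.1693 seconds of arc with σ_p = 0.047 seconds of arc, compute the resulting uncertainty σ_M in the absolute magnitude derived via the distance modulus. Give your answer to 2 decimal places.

M = m − 5 log₁₀ d + 5 = m + 5 log₁₀ p + 5, so ∂M/∂p = 5/(p ln 10).
σ_M = (5/ln 10) · (σ_p/p) = 2.1715 × 0.047/0.1693 = 2.1715 × 0.27761 = 0.60283.

σ_M = 0.60 mag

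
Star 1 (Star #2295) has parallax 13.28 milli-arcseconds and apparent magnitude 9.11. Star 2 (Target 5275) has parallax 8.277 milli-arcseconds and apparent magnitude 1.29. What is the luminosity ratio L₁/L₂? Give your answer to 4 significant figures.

d₁ = 1/p₁ = 1/0.01328″ = 75.301 pc; d₂ = 1/p₂ = 1/0.008277″ = 120.82 pc.
M₁ = m₁ − 5 log₁₀ d₁ + 5 = 9.11 − 9.3840 + 5 = 4.7260.
M₂ = 1.29 − 10.4107 + 5 = -4.1207.
L₁/L₂ = 10^(0.4(M₂ − M₁)) = 10^(0.4 × (-8.8467)) = 10^(-3.53868) = 0.00028928.

L₁/L₂ = 0.0002893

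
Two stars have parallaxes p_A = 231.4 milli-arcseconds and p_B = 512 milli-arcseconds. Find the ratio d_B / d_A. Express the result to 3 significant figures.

Since d = 1/p, d_B/d_A = p_A/p_B.
= 231.4 / 512 = 0.45195.

0.452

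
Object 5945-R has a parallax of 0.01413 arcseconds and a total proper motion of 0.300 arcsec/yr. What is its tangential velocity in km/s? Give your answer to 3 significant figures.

d = 1/p = 1/0.01413″ = 70.771 pc.
v_t = 4.74 × μ × d = 4.74 × 0.300 × 70.771 = 100.64 km/s.

101 km/s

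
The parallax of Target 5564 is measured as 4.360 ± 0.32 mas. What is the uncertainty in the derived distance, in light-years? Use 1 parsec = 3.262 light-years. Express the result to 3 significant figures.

54.9 ly

d = 1/p, so σ_d = σ_p / p².
σ_d = 0.000320 / (0.004360)² = 0.000320 / 0.00001901 = 16.833 pc = 16.833 × 3.262 ly = 54.909 ly.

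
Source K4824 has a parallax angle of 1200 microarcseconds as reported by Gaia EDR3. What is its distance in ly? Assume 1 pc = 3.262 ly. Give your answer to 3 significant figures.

p = 1200 microarcseconds = 0.001200 arcsec.
d = 1/p = 1/0.001200 = 833.33 pc.
In light-years: 833.33 × 3.262 = 2718.3 ly.

2720 ly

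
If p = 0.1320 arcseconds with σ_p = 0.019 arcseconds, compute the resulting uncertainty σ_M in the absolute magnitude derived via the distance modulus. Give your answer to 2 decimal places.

σ_M = 0.31 mag

M = m − 5 log₁₀ d + 5 = m + 5 log₁₀ p + 5, so ∂M/∂p = 5/(p ln 10).
σ_M = (5/ln 10) · (σ_p/p) = 2.1715 × 0.019/0.1320 = 2.1715 × 0.14394 = 0.31257.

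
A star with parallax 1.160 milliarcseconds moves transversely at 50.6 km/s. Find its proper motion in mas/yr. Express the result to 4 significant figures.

d = 1/p = 1/0.001160″ = 862.07 pc.
μ = v_t / (4.74 d) = 50.6 / (4.74 × 862.07) = 50.6 / 4086.2 = 0.012383 ″/yr = 12.383 mas/yr.

12.38 mas/yr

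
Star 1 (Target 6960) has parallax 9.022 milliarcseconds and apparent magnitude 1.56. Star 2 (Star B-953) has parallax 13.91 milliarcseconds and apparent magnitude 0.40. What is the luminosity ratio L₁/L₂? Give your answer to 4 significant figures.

L₁/L₂ = 0.8167

d₁ = 1/p₁ = 1/0.009022″ = 110.84 pc; d₂ = 1/p₂ = 1/0.01391″ = 71.891 pc.
M₁ = m₁ − 5 log₁₀ d₁ + 5 = 1.56 − 10.2235 + 5 = -3.6635.
M₂ = 0.40 − 9.2834 + 5 = -3.8834.
L₁/L₂ = 10^(0.4(M₂ − M₁)) = 10^(0.4 × (-0.2199)) = 10^(-0.08796) = 0.81666.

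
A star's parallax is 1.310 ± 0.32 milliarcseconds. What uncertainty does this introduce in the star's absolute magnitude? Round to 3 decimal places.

σ_M = 0.530 mag

M = m − 5 log₁₀ d + 5 = m + 5 log₁₀ p + 5, so ∂M/∂p = 5/(p ln 10).
σ_M = (5/ln 10) · (σ_p/p) = 2.1715 × 0.32/1.310 = 2.1715 × 0.24427 = 0.53043.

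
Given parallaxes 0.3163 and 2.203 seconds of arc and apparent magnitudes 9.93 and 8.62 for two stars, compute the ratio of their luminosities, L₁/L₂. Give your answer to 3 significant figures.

L₁/L₂ = 14.5

d₁ = 1/p₁ = 1/0.3163″ = 3.1616 pc; d₂ = 1/p₂ = 1/2.203″ = 0.45393 pc.
M₁ = m₁ − 5 log₁₀ d₁ + 5 = 9.93 − 2.4995 + 5 = 12.4305.
M₂ = 8.62 − (-1.7151) + 5 = 15.3351.
L₁/L₂ = 10^(0.4(M₂ − M₁)) = 10^(0.4 × 2.9046) = 10^1.16184 = 14.516.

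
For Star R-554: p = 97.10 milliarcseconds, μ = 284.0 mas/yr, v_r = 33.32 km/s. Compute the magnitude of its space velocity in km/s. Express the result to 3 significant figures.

d = 1/p = 1/0.09710″ = 10.299 pc.
μ = 284.0 mas/yr = 0.2840 ″/yr.
v_t = 4.740 μ d = 4.740 × 0.2840 × 10.299 = 13.864 km/s.
v = √(v_r² + v_t²) = √(33.32² + 13.864²) = √1302.43 = 36.089 km/s.

36.1 km/s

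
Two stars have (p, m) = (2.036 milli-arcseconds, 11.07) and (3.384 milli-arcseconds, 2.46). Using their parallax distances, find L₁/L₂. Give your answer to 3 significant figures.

d₁ = 1/p₁ = 1/0.002036″ = 491.16 pc; d₂ = 1/p₂ = 1/0.003384″ = 295.51 pc.
M₁ = m₁ − 5 log₁₀ d₁ + 5 = 11.07 − 13.4561 + 5 = 2.6139.
M₂ = 2.46 − 12.3529 + 5 = -4.8929.
L₁/L₂ = 10^(0.4(M₂ − M₁)) = 10^(0.4 × (-7.5068)) = 10^(-3.00272) = 0.00099376.

L₁/L₂ = 0.000994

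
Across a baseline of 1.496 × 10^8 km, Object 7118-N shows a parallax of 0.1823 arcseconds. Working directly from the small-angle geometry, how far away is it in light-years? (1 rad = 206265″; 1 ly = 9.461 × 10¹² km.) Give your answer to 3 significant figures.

17.9 ly

θ = 0.1823″ = 0.1823/206265 = 8.8381 × 10^-7 rad.
d = B/θ = (1.496 × 10^8) / (8.8381 × 10^-7) = 1.6927 × 10^14 km = (1.6927 × 10^14) / (9.461 × 10^12) ly = 17.891 ly.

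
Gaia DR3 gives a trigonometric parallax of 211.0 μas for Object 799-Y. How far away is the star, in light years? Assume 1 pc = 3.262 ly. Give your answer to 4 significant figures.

15460 light years

p = 211.0 μas = 0.0002110 arcsec.
d = 1/p = 1/0.0002110 = 4739.3 pc.
In light-years: 4739.3 × 3.262 = 15460 ly.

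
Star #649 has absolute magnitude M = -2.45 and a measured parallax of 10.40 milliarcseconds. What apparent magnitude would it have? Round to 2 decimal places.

m = 2.46

d = 1/p = 1/0.01040″ = 96.154 pc.
m − M = 5 log₁₀ d − 5 = 5 log₁₀(96.154) − 5 = 9.9148 − 5 = 4.9148.
m = M + (m − M) = -2.45 + 4.9148 = 2.46.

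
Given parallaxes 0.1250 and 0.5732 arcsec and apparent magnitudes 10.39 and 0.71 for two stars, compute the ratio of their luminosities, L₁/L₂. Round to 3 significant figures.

d₁ = 1/p₁ = 1/0.1250″ = 8 pc; d₂ = 1/p₂ = 1/0.5732″ = 1.7446 pc.
M₁ = m₁ − 5 log₁₀ d₁ + 5 = 10.39 − 4.5154 + 5 = 10.8746.
M₂ = 0.71 − 1.2085 + 5 = 4.5015.
L₁/L₂ = 10^(0.4(M₂ − M₁)) = 10^(0.4 × (-6.3731)) = 10^(-2.54924) = 0.0028233.

L₁/L₂ = 0.00282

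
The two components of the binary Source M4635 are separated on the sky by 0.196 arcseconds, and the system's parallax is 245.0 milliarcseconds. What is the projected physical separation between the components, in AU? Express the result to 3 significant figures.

0.800 AU

d = 1/p = 1/0.2450″ = 4.0816 pc.
At distance d (pc), an angle of θ arcsec spans θ·d AU: s = 0.196 × 4.0816 = 0.79999 AU.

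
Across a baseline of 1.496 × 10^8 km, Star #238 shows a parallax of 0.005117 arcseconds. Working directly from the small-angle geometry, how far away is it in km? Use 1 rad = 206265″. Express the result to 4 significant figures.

θ = 0.005117″ = 0.005117/206265 = 2.4808 × 10^-8 rad.
d = B/θ = (1.496 × 10^8) / (2.4808 × 10^-8) = 6.0303 × 10^15 km.

6.030 × 10^15 km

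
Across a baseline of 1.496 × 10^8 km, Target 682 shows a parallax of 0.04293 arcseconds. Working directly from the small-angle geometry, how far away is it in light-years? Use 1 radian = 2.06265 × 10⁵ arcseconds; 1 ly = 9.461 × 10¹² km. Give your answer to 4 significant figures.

θ = 0.04293″ = 0.04293/206265 = 2.0813 × 10^-7 rad.
d = B/θ = (1.496 × 10^8) / (2.0813 × 10^-7) = 7.1878 × 10^14 km = (7.1878 × 10^14) / (9.461 × 10^12) ly = 75.973 ly.

75.97 ly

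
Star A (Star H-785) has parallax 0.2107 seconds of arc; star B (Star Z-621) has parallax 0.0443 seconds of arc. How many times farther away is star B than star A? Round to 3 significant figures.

Since d = 1/p, d_B/d_A = p_A/p_B.
= 0.2107 / 0.0443 = 4.7562.

4.76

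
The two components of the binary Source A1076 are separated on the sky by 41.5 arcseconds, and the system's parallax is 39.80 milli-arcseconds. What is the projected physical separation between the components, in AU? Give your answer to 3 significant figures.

d = 1/p = 1/0.03980″ = 25.126 pc.
At distance d (pc), an angle of θ arcsec spans θ·d AU: s = 41.5 × 25.126 = 1042.7 AU.

1040 AU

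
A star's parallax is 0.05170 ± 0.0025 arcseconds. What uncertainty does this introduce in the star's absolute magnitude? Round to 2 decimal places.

σ_M = 0.11 mag

M = m − 5 log₁₀ d + 5 = m + 5 log₁₀ p + 5, so ∂M/∂p = 5/(p ln 10).
σ_M = (5/ln 10) · (σ_p/p) = 2.1715 × 0.0025/0.05170 = 2.1715 × 0.048356 = 0.10501.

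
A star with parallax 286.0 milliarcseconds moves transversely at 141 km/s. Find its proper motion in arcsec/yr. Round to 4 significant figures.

d = 1/p = 1/0.2860″ = 3.4965 pc.
μ = v_t / (4.74 d) = 141 / (4.74 × 3.4965) = 141 / 16.573 = 8.5078 ″/yr.

8.508 arcsec/yr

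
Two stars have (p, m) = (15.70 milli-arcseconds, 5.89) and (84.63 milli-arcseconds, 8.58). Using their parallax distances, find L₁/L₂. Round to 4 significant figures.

L₁/L₂ = 346.1

d₁ = 1/p₁ = 1/0.01570″ = 63.694 pc; d₂ = 1/p₂ = 1/0.08463″ = 11.816 pc.
M₁ = m₁ − 5 log₁₀ d₁ + 5 = 5.89 − 9.0205 + 5 = 1.8695.
M₂ = 8.58 − 5.3624 + 5 = 8.2176.
L₁/L₂ = 10^(0.4(M₂ − M₁)) = 10^(0.4 × 6.3481) = 10^2.53924 = 346.13.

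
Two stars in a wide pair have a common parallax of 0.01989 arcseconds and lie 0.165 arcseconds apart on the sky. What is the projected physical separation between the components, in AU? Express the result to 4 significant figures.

d = 1/p = 1/0.01989″ = 50.277 pc.
At distance d (pc), an angle of θ arcsec spans θ·d AU: s = 0.165 × 50.277 = 8.2957 AU.

8.296 AU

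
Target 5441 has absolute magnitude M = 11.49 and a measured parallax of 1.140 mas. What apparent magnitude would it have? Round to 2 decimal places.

d = 1/p = 1/0.001140″ = 877.19 pc.
m − M = 5 log₁₀ d − 5 = 5 log₁₀(877.19) − 5 = 14.7155 − 5 = 9.7155.
m = M + (m − M) = 11.49 + 9.7155 = 21.21.

m = 21.21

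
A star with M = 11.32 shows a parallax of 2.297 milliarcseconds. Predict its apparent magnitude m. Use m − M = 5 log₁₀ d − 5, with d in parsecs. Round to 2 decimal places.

m = 19.51

d = 1/p = 1/0.002297″ = 435.35 pc.
m − M = 5 log₁₀ d − 5 = 5 log₁₀(435.35) − 5 = 13.1942 − 5 = 8.1942.
m = M + (m − M) = 11.32 + 8.1942 = 19.51.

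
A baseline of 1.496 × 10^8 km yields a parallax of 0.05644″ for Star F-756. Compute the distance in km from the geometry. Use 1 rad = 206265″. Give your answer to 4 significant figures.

θ = 0.05644″ = 0.05644/206265 = 2.7363 × 10^-7 rad.
d = B/θ = (1.496 × 10^8) / (2.7363 × 10^-7) = 5.4672 × 10^14 km.

5.467 × 10^14 km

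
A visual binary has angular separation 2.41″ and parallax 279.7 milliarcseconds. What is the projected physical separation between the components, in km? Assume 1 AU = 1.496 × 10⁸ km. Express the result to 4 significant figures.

1.289 × 10^9 km

d = 1/p = 1/0.2797″ = 3.5753 pc.
At distance d (pc), an angle of θ arcsec spans θ·d AU: s = 2.41 × 3.5753 = 8.6165 AU.
= 8.6165 × 1.496 × 10⁸ km = 1.2890 × 10^9 km.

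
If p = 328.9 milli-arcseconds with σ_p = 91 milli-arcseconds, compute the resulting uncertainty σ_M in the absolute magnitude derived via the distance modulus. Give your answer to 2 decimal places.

M = m − 5 log₁₀ d + 5 = m + 5 log₁₀ p + 5, so ∂M/∂p = 5/(p ln 10).
σ_M = (5/ln 10) · (σ_p/p) = 2.1715 × 91/328.9 = 2.1715 × 0.27668 = 0.60081.

σ_M = 0.60 mag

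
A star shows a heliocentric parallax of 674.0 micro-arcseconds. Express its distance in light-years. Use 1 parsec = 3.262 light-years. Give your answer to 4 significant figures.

4840 light years

p = 674.0 micro-arcseconds = 0.0006740 arcsec.
d = 1/p = 1/0.0006740 = 1483.7 pc.
In light-years: 1483.7 × 3.262 = 4839.8 ly.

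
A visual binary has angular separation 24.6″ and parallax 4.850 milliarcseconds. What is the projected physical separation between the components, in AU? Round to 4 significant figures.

d = 1/p = 1/0.004850″ = 206.19 pc.
At distance d (pc), an angle of θ arcsec spans θ·d AU: s = 24.6 × 206.19 = 5072.3 AU.

5072 AU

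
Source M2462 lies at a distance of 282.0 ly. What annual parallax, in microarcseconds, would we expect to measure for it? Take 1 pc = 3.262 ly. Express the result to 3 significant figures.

11600 μas

d = 282.0 ly ÷ 3.262 = 86.45 pc.
p = 1/d = 1/86.45 = 0.011567 arcsec.
= 0.011567 × 10⁶ = 11567 μas.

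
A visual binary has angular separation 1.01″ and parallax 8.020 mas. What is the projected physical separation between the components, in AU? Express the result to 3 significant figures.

126 AU

d = 1/p = 1/0.008020″ = 124.69 pc.
At distance d (pc), an angle of θ arcsec spans θ·d AU: s = 1.01 × 124.69 = 125.94 AU.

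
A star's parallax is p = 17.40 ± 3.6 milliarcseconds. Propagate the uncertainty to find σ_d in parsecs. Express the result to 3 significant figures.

11.9 pc

d = 1/p, so σ_d = σ_p / p².
σ_d = 0.00360 / (0.01740)² = 0.00360 / 0.00030276 = 11.891 pc.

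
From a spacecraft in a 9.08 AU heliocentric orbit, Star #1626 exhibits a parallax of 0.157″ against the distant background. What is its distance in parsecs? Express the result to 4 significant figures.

With baseline B (in AU) and parallax p (in arcsec), d = B/p parsecs.
d = 9.08 / 0.157 = 57.834 pc.

57.83 pc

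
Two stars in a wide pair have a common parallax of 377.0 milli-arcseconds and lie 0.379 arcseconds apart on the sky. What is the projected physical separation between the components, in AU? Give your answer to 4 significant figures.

1.005 AU

d = 1/p = 1/0.3770″ = 2.6525 pc.
At distance d (pc), an angle of θ arcsec spans θ·d AU: s = 0.379 × 2.6525 = 1.0053 AU.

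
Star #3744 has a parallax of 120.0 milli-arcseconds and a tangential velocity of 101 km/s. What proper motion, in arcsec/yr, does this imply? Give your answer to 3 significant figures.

d = 1/p = 1/0.1200″ = 8.3333 pc.
μ = v_t / (4.74 d) = 101 / (4.74 × 8.3333) = 101 / 39.5 = 2.557 ″/yr.

2.56 arcsec/yr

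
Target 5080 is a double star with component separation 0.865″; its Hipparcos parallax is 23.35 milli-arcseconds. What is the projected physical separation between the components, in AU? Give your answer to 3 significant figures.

d = 1/p = 1/0.02335″ = 42.827 pc.
At distance d (pc), an angle of θ arcsec spans θ·d AU: s = 0.865 × 42.827 = 37.045 AU.

37.0 AU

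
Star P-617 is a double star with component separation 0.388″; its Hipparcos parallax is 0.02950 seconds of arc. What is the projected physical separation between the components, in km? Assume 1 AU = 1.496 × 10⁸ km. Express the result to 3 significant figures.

1.97 × 10^9 km

d = 1/p = 1/0.02950″ = 33.898 pc.
At distance d (pc), an angle of θ arcsec spans θ·d AU: s = 0.388 × 33.898 = 13.152 AU.
= 13.152 × 1.496 × 10⁸ km = 1.9675 × 10^9 km.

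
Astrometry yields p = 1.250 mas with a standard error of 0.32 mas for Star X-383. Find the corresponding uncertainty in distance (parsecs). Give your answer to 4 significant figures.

d = 1/p, so σ_d = σ_p / p².
σ_d = 0.000320 / (0.001250)² = 0.000320 / 0.0000015625 = 204.8 pc.

204.8 pc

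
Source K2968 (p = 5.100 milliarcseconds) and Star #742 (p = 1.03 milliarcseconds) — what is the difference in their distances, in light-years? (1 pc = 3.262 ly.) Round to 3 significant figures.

d_A = 1/0.005100″ = 196.08 pc; d_B = 1/0.001030″ = 970.87 pc.
|d_B − d_A| = |970.87 − 196.08| = 774.79 pc = 774.79 × 3.262 ly = 2527.4 ly.

2530 ly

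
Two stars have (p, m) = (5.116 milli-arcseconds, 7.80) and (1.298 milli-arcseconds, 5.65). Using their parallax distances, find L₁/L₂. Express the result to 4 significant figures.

d₁ = 1/p₁ = 1/0.005116″ = 195.47 pc; d₂ = 1/p₂ = 1/0.001298″ = 770.42 pc.
M₁ = m₁ − 5 log₁₀ d₁ + 5 = 7.80 − 11.4554 + 5 = 1.3446.
M₂ = 5.65 − 14.4336 + 5 = -3.7836.
L₁/L₂ = 10^(0.4(M₂ − M₁)) = 10^(0.4 × (-5.1282)) = 10^(-2.05128) = 0.0088863.

L₁/L₂ = 0.008886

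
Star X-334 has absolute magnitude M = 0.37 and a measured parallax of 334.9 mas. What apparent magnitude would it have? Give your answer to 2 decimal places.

m = -2.25

d = 1/p = 1/0.3349″ = 2.986 pc.
m − M = 5 log₁₀ d − 5 = 5 log₁₀(2.986) − 5 = 2.3754 − 5 = -2.6246.
m = M + (m − M) = 0.37 + (-2.6246) = -2.25.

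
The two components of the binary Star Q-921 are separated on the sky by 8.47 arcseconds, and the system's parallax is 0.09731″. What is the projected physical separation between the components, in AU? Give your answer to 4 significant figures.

87.04 AU

d = 1/p = 1/0.09731″ = 10.276 pc.
At distance d (pc), an angle of θ arcsec spans θ·d AU: s = 8.47 × 10.276 = 87.038 AU.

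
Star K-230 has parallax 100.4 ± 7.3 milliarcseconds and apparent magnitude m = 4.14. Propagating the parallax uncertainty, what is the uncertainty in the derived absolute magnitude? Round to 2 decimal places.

σ_M = 0.16 mag

M = m − 5 log₁₀ d + 5 = m + 5 log₁₀ p + 5, so ∂M/∂p = 5/(p ln 10).
σ_M = (5/ln 10) · (σ_p/p) = 2.1715 × 7.3/100.4 = 2.1715 × 0.072709 = 0.15789.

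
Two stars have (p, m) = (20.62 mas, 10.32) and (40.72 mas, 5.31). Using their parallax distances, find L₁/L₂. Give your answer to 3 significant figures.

L₁/L₂ = 0.0386

d₁ = 1/p₁ = 1/0.02062″ = 48.497 pc; d₂ = 1/p₂ = 1/0.04072″ = 24.558 pc.
M₁ = m₁ − 5 log₁₀ d₁ + 5 = 10.32 − 8.4286 + 5 = 6.8914.
M₂ = 5.31 − 6.9510 + 5 = 3.3590.
L₁/L₂ = 10^(0.4(M₂ − M₁)) = 10^(0.4 × (-3.5324)) = 10^(-1.41296) = 0.03864.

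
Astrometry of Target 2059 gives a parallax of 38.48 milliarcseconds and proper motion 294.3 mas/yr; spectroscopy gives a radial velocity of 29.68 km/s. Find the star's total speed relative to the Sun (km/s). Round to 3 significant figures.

46.9 km/s

d = 1/p = 1/0.03848″ = 25.988 pc.
μ = 294.3 mas/yr = 0.2943 ″/yr.
v_t = 4.740 μ d = 4.740 × 0.2943 × 25.988 = 36.253 km/s.
v = √(v_r² + v_t²) = √(29.68² + 36.253²) = √2195.18 = 46.853 km/s.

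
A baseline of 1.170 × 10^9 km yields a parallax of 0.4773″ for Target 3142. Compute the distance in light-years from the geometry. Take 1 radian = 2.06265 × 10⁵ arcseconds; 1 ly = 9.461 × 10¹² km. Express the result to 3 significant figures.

53.4 ly

θ = 0.4773″ = 0.4773/206265 = 2.3140 × 10^-6 rad.
d = B/θ = (1.170 × 10^9) / (2.3140 × 10^-6) = 5.0562 × 10^14 km = (5.0562 × 10^14) / (9.461 × 10^12) ly = 53.443 ly.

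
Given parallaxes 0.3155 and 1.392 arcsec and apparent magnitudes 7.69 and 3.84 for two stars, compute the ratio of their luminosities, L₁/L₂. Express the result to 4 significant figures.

L₁/L₂ = 0.5614

d₁ = 1/p₁ = 1/0.3155″ = 3.1696 pc; d₂ = 1/p₂ = 1/1.392″ = 0.71839 pc.
M₁ = m₁ − 5 log₁₀ d₁ + 5 = 7.69 − 2.5050 + 5 = 10.1850.
M₂ = 3.84 − (-0.7182) + 5 = 9.5582.
L₁/L₂ = 10^(0.4(M₂ − M₁)) = 10^(0.4 × (-0.6268)) = 10^(-0.25072) = 0.56141.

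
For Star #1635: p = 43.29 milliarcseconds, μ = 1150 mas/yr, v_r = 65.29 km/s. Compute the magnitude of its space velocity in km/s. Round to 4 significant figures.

d = 1/p = 1/0.04329″ = 23.1 pc.
μ = 1150 mas/yr = 1.150 ″/yr.
v_t = 4.740 μ d = 4.740 × 1.150 × 23.1 = 125.92 km/s.
v = √(v_r² + v_t²) = √(65.29² + 125.92²) = √20118.6 = 141.84 km/s.

141.8 km/s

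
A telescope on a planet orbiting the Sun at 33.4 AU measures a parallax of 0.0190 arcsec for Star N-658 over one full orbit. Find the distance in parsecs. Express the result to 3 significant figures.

1760 pc

With baseline B (in AU) and parallax p (in arcsec), d = B/p parsecs.
d = 33.4 / 0.0190 = 1757.9 pc.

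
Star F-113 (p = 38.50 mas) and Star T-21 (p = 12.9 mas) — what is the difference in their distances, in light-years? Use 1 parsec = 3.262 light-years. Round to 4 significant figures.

d_A = 1/0.03850″ = 25.974 pc; d_B = 1/0.01290″ = 77.519 pc.
|d_B − d_A| = |77.519 − 25.974| = 51.545 pc = 51.545 × 3.262 ly = 168.14 ly.

168.1 ly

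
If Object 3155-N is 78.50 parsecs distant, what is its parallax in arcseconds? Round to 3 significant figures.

p = 1/d = 1/78.5 = 0.012739 arcsec.

0.0127 arcsec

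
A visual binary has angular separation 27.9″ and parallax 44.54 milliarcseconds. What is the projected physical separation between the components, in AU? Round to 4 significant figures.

626.4 AU

d = 1/p = 1/0.04454″ = 22.452 pc.
At distance d (pc), an angle of θ arcsec spans θ·d AU: s = 27.9 × 22.452 = 626.41 AU.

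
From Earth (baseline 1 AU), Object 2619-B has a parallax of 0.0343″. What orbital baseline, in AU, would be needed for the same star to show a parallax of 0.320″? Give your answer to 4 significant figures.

9.329 AU

Parallax scales linearly with baseline: p ∝ B, so B = p_target / p_Earth × 1 AU.
B = 0.320 / 0.0343 = 9.3294 AU.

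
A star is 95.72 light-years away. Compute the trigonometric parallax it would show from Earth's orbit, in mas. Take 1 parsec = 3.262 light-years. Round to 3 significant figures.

d = 95.72 ly ÷ 3.262 = 29.344 pc.
p = 1/d = 1/29.344 = 0.034079 arcsec.
= 0.034079 × 1000 = 34.079 mas.

34.1 mas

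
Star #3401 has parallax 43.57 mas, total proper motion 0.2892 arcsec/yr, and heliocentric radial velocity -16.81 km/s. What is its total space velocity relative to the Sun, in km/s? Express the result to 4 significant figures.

35.67 km/s

d = 1/p = 1/0.04357″ = 22.952 pc.
v_t = 4.740 μ d = 4.740 × 0.2892 × 22.952 = 31.463 km/s.
v = √(v_r² + v_t²) = √((-16.81)² + 31.463²) = √1272.5 = 35.672 km/s.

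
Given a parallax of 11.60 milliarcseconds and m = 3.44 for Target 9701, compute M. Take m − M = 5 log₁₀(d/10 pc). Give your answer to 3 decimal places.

M = -1.238

d = 1/p = 1/0.01160″ = 86.207 pc.
m − M = 5 log₁₀(86.207) − 5 = 9.6777 − 5 = 4.6777.
M = m − (m − M) = 3.44 − 4.6777 = -1.238.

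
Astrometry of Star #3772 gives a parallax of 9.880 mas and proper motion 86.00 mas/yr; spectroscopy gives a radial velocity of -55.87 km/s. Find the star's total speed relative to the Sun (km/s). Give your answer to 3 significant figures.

d = 1/p = 1/0.009880″ = 101.21 pc.
μ = 86.00 mas/yr = 0.08600 ″/yr.
v_t = 4.740 μ d = 4.740 × 0.08600 × 101.21 = 41.257 km/s.
v = √(v_r² + v_t²) = √((-55.87)² + 41.257²) = √4823.6 = 69.452 km/s.

69.5 km/s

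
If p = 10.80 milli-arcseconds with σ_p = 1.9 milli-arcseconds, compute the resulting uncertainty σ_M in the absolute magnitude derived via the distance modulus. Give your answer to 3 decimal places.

M = m − 5 log₁₀ d + 5 = m + 5 log₁₀ p + 5, so ∂M/∂p = 5/(p ln 10).
σ_M = (5/ln 10) · (σ_p/p) = 2.1715 × 1.9/10.80 = 2.1715 × 0.17593 = 0.38203.

σ_M = 0.382 mag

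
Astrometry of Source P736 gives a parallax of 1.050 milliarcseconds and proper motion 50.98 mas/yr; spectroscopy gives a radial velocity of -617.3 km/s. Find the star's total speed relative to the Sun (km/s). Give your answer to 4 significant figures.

d = 1/p = 1/0.001050″ = 952.38 pc.
μ = 50.98 mas/yr = 0.05098 ″/yr.
v_t = 4.740 μ d = 4.740 × 0.05098 × 952.38 = 230.14 km/s.
v = √(v_r² + v_t²) = √((-617.3)² + 230.14²) = √434024 = 658.8 km/s.

658.8 km/s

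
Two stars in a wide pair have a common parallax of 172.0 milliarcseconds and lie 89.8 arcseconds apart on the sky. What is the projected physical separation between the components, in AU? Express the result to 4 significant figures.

522.1 AU

d = 1/p = 1/0.1720″ = 5.814 pc.
At distance d (pc), an angle of θ arcsec spans θ·d AU: s = 89.8 × 5.814 = 522.1 AU.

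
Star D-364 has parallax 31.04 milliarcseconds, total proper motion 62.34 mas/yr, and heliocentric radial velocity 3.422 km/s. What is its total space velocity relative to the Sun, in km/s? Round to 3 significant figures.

10.1 km/s

d = 1/p = 1/0.03104″ = 32.216 pc.
μ = 62.34 mas/yr = 0.06234 ″/yr.
v_t = 4.740 μ d = 4.740 × 0.06234 × 32.216 = 9.5196 km/s.
v = √(v_r² + v_t²) = √(3.422² + 9.5196²) = √102.333 = 10.116 km/s.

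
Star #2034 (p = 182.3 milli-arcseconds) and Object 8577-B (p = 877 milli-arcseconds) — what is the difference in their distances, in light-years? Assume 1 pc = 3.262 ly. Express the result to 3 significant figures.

d_A = 1/0.1823″ = 5.4855 pc; d_B = 1/0.8770″ = 1.1403 pc.
|d_B − d_A| = |1.1403 − 5.4855| = 4.3452 pc = 4.3452 × 3.262 ly = 14.174 ly.

14.2 ly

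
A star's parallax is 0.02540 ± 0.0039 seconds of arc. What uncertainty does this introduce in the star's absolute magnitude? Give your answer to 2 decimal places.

M = m − 5 log₁₀ d + 5 = m + 5 log₁₀ p + 5, so ∂M/∂p = 5/(p ln 10).
σ_M = (5/ln 10) · (σ_p/p) = 2.1715 × 0.0039/0.02540 = 2.1715 × 0.15354 = 0.33341.

σ_M = 0.33 mag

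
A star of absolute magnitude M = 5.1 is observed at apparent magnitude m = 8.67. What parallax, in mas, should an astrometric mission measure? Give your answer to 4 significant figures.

m − M = 8.67 − 5.1 = 3.57.
d = 10^((m−M)/5 + 1) = 10^1.714 = 51.761 pc.
p = 1/d = 1/51.761 = 0.01932 arcsec = 19.32 mas.

19.32 mas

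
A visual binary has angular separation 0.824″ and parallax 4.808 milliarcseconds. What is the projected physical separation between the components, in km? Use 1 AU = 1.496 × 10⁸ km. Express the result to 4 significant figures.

2.564 × 10^10 km

d = 1/p = 1/0.004808″ = 207.99 pc.
At distance d (pc), an angle of θ arcsec spans θ·d AU: s = 0.824 × 207.99 = 171.38 AU.
= 171.38 × 1.496 × 10⁸ km = 2.5638 × 10^10 km.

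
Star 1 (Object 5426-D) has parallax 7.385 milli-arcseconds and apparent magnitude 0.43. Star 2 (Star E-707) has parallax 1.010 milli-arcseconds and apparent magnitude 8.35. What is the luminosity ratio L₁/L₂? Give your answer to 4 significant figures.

d₁ = 1/p₁ = 1/0.007385″ = 135.41 pc; d₂ = 1/p₂ = 1/0.001010″ = 990.1 pc.
M₁ = m₁ − 5 log₁₀ d₁ + 5 = 0.43 − 10.6583 + 5 = -5.2283.
M₂ = 8.35 − 14.9784 + 5 = -1.6284.
L₁/L₂ = 10^(0.4(M₂ − M₁)) = 10^(0.4 × 3.5999) = 10^1.43996 = 27.54.

L₁/L₂ = 27.54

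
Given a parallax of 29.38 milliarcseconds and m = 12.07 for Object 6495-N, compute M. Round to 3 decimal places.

d = 1/p = 1/0.02938″ = 34.037 pc.
m − M = 5 log₁₀(34.037) − 5 = 7.6598 − 5 = 2.6598.
M = m − (m − M) = 12.07 − 2.6598 = 9.410.

M = 9.410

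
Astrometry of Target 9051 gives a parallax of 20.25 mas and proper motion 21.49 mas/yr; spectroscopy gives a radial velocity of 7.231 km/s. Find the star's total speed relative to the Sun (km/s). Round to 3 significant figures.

d = 1/p = 1/0.02025″ = 49.383 pc.
μ = 21.49 mas/yr = 0.02149 ″/yr.
v_t = 4.740 μ d = 4.740 × 0.02149 × 49.383 = 5.0303 km/s.
v = √(v_r² + v_t²) = √(7.231² + 5.0303²) = √77.5913 = 8.8086 km/s.

8.81 km/s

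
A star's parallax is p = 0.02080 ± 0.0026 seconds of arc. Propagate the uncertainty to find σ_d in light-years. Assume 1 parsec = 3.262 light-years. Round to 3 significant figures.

19.6 ly

d = 1/p, so σ_d = σ_p / p².
σ_d = 0.00260 / (0.02080)² = 0.00260 / 0.00043264 = 6.0096 pc = 6.0096 × 3.262 ly = 19.603 ly.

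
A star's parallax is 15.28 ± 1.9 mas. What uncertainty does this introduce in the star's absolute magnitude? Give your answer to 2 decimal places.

M = m − 5 log₁₀ d + 5 = m + 5 log₁₀ p + 5, so ∂M/∂p = 5/(p ln 10).
σ_M = (5/ln 10) · (σ_p/p) = 2.1715 × 1.9/15.28 = 2.1715 × 0.12435 = 0.27003.

σ_M = 0.27 mag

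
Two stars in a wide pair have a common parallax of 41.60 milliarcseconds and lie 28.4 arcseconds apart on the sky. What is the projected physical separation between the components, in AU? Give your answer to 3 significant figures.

d = 1/p = 1/0.04160″ = 24.038 pc.
At distance d (pc), an angle of θ arcsec spans θ·d AU: s = 28.4 × 24.038 = 682.68 AU.

683 AU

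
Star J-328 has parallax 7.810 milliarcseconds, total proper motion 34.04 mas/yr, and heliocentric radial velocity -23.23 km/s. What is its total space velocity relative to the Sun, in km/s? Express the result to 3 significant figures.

31.1 km/s

d = 1/p = 1/0.007810″ = 128.04 pc.
μ = 34.04 mas/yr = 0.03404 ″/yr.
v_t = 4.740 μ d = 4.740 × 0.03404 × 128.04 = 20.659 km/s.
v = √(v_r² + v_t²) = √((-23.23)² + 20.659²) = √966.427 = 31.087 km/s.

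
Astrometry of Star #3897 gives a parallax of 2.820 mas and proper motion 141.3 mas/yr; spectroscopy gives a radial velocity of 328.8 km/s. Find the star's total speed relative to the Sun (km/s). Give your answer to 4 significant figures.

d = 1/p = 1/0.002820″ = 354.61 pc.
μ = 141.3 mas/yr = 0.1413 ″/yr.
v_t = 4.740 μ d = 4.740 × 0.1413 × 354.61 = 237.5 km/s.
v = √(v_r² + v_t²) = √(328.8² + 237.5²) = √164516 = 405.61 km/s.

405.6 km/s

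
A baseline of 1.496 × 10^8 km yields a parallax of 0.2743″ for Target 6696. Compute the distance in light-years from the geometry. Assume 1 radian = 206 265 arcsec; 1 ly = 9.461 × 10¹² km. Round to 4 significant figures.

11.89 ly

θ = 0.2743″ = 0.2743/206265 = 1.3298 × 10^-6 rad.
d = B/θ = (1.496 × 10^8) / (1.3298 × 10^-6) = 1.1250 × 10^14 km = (1.1250 × 10^14) / (9.461 × 10^12) ly = 11.891 ly.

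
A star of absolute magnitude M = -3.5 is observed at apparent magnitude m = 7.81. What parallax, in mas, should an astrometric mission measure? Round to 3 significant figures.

0.547 mas

m − M = 7.81 − (-3.5) = 11.31.
d = 10^((m−M)/5 + 1) = 10^3.262 = 1828.1 pc.
p = 1/d = 1/1828.1 = 0.00054702 arcsec = 0.54702 mas.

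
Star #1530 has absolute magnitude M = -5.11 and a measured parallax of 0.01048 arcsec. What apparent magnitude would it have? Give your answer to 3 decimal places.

d = 1/p = 1/0.01048″ = 95.42 pc.
m − M = 5 log₁₀ d − 5 = 5 log₁₀(95.42) − 5 = 9.8982 − 5 = 4.8982.
m = M + (m − M) = -5.11 + 4.8982 = -0.212.

m = -0.212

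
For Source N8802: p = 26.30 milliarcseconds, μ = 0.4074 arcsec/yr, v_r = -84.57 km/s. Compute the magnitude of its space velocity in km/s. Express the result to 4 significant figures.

112.0 km/s

d = 1/p = 1/0.02630″ = 38.023 pc.
v_t = 4.740 μ d = 4.740 × 0.4074 × 38.023 = 73.425 km/s.
v = √(v_r² + v_t²) = √((-84.57)² + 73.425²) = √12543.3 = 112 km/s.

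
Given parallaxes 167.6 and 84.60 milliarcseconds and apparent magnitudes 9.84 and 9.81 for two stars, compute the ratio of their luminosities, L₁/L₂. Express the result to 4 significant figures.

L₁/L₂ = 0.2479

d₁ = 1/p₁ = 1/0.1676″ = 5.9666 pc; d₂ = 1/p₂ = 1/0.08460″ = 11.82 pc.
M₁ = m₁ − 5 log₁₀ d₁ + 5 = 9.84 − 3.8786 + 5 = 10.9614.
M₂ = 9.81 − 5.3631 + 5 = 9.4469.
L₁/L₂ = 10^(0.4(M₂ − M₁)) = 10^(0.4 × (-1.5145)) = 10^(-0.60580) = 0.24786.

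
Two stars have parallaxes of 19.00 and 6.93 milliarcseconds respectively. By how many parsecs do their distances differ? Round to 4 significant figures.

d_A = 1/0.01900″ = 52.632 pc; d_B = 1/0.006930″ = 144.3 pc.
|d_B − d_A| = |144.3 − 52.632| = 91.668 pc.

91.67 pc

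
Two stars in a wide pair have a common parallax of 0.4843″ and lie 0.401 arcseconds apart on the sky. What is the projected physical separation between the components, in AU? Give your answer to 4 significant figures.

0.8280 AU

d = 1/p = 1/0.4843″ = 2.0648 pc.
At distance d (pc), an angle of θ arcsec spans θ·d AU: s = 0.401 × 2.0648 = 0.82798 AU.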